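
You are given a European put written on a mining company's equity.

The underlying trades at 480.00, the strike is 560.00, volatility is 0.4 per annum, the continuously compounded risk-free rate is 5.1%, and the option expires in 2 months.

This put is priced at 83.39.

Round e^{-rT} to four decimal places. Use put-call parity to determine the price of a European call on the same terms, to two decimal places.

exp(−rT) = exp(−0.051·0.1667) = 0.9915
Put-call parity: C − P = S − K·e^(−rT) = 480 − 560·0.9915 = 480 − 555.2400 = -75.2400
C = P + (C − P) = 83.39 + (-75.2400) = 8.1500

8.15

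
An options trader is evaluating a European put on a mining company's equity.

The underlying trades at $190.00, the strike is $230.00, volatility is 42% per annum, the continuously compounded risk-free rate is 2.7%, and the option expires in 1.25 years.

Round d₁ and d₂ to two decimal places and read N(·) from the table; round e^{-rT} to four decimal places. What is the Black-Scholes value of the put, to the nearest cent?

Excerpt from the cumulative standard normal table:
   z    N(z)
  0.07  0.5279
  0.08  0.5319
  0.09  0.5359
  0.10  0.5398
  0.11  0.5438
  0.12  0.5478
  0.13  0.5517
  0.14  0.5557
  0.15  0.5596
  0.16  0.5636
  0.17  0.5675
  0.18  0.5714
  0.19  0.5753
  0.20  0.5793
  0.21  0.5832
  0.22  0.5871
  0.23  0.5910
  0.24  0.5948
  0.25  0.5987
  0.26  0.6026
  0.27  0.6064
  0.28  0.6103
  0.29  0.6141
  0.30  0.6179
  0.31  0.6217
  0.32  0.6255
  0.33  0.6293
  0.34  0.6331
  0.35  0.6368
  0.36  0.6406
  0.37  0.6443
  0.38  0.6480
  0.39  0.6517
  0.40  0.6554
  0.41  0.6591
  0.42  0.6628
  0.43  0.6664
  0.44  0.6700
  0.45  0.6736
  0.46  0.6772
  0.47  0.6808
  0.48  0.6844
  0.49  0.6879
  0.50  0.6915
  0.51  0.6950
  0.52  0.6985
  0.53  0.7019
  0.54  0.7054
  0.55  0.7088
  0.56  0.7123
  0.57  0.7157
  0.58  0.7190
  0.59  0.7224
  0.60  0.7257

σ√T = 0.42·√1.25 = 0.4696
d₁ = [ln(190/230) + (0.027 + ½·0.42²)·1.25] / (σ√T) = (-0.1911 + 0.1440) / 0.4696 = -0.1002 which rounds to -0.10
d₂ = -0.1002 − 0.4696 = -0.5698 which rounds to -0.57
exp(−rT) = exp(−0.027·1.25) = 0.9668
P = 230·0.9668·N(0.57) − 190·N(0.10) = 230·0.9668·0.7157 − 190·0.5398 = 159.1459 − 102.5620 = 56.5839

$56.58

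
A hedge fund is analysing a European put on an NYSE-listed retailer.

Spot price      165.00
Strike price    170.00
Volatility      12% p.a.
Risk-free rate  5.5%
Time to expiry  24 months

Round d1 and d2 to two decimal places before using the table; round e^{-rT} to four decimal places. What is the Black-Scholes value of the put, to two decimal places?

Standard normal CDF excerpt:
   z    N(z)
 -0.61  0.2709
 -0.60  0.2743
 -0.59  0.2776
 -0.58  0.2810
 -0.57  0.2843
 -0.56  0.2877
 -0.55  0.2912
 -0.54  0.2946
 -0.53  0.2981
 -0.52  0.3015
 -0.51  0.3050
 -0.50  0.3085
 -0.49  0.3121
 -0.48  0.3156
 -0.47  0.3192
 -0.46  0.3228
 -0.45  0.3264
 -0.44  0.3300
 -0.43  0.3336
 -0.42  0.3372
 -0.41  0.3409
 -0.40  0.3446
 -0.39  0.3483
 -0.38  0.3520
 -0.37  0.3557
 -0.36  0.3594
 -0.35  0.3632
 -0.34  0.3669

5.57

σ√T = 0.12·√2 = 0.1697
d₁ = [ln(165/170) + (0.055 + ½·0.12²)·2] / (σ√T) = (-0.0299 + 0.1244) / 0.1697 = 0.5571 which rounds to 0.56
d₂ = 0.5571 − 0.1697 = 0.3874 which rounds to 0.39
exp(−rT) = exp(−0.055·2) = 0.8958
N(−d₂) = N(-0.39) = 0.3483;  N(−d₁) = N(-0.56) = 0.2877
P = 170·0.8958·0.3483 − 165·0.2877 = 53.0412 − 47.4705 = 5.5707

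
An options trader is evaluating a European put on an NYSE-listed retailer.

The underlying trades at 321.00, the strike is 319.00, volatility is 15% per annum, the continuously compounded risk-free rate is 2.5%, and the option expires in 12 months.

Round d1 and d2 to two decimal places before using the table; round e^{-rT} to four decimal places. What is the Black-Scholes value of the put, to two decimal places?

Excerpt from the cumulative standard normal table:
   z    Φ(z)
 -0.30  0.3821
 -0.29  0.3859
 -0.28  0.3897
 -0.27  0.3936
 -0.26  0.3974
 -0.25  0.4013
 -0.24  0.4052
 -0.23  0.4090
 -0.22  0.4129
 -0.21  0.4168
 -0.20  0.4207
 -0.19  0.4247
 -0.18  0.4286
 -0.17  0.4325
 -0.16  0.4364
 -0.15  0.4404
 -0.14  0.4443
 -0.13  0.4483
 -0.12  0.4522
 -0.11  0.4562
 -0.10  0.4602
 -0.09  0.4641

σ√T = 0.15·√1 = 0.1500
d₁ = [ln(321/319) + (0.025 + ½·0.15²)·1] / (σ√T) = (0.0063 + 0.0363) / 0.1500 = 0.2833 → 0.28
d₂ = 0.2833 − 0.1500 = 0.1333 → 0.13
e^(−rT) = e^(−0.025·1) = 0.9753
N(−d₂) = N(-0.13) = 0.4483;  N(−d₁) = N(-0.28) = 0.3897
P = 319·0.9753·0.4483 − 321·0.3897 = 139.4754 − 125.0937 = 14.3817

14.38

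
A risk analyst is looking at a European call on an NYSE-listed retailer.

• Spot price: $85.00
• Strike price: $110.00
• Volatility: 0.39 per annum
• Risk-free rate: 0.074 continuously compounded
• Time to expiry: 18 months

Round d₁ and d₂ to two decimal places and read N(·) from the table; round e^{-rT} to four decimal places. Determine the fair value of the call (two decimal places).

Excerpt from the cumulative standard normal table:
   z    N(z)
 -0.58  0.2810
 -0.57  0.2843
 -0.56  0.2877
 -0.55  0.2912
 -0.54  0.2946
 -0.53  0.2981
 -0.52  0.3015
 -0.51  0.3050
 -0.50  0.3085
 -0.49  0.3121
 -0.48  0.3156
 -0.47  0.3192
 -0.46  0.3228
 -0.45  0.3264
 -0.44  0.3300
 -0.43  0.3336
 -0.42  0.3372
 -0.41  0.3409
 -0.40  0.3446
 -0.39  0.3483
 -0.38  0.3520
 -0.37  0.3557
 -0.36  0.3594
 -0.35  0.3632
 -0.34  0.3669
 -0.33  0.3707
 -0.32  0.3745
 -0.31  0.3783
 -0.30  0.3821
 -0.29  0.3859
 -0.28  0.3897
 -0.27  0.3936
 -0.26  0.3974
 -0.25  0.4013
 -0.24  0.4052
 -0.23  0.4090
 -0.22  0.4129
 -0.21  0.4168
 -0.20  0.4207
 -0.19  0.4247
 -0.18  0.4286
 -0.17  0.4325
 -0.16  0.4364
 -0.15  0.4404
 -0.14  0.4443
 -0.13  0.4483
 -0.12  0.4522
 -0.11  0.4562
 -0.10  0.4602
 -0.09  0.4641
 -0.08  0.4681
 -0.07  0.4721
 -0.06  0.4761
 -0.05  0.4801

σ√T = 0.39 × 1.2247 = 0.4777
d₁ = [ln(85/110) + (0.074 + 0.39²/2)·1.5] / 0.4777 = [-0.2578 + 0.2251] / 0.4777 = -0.0686 ≈ -0.07
d₂ = d₁ − σ√T = -0.0686 − 0.4777 = -0.5462 ≈ -0.55
e^(−rT) = e^(−0.074·1.5) = 0.8949
N(d₁) = N(-0.07) = 0.4721;  N(d₂) = N(-0.55) = 0.2912
C = 85·0.4721 − 110·0.8949·0.2912 = 40.1285 − 28.6654 = 11.4631

$11.46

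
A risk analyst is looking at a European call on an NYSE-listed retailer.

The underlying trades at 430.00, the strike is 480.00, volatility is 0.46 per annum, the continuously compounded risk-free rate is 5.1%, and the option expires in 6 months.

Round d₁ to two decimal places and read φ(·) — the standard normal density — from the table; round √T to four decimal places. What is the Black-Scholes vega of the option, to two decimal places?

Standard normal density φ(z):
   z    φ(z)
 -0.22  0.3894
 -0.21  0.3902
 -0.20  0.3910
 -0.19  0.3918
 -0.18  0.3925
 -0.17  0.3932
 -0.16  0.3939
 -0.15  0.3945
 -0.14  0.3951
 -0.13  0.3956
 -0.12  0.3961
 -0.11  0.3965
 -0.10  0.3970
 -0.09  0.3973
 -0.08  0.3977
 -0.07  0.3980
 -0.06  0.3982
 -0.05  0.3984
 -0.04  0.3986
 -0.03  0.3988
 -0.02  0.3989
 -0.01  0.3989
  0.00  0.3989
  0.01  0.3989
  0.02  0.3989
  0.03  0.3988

σ√T = 0.46·√0.5 = 0.3253
d₁ = [ln(430/480) + (0.051 + ½·0.46²)·0.5] / (σ√T) = (-0.1100 + 0.0784) / 0.3253 = -0.0972 which rounds to -0.10
√T = √0.5 = 0.7071
φ(d₁) = φ(-0.10) = 0.3970
vega = S·φ(d₁)·√T = 430·0.3970·0.7071 = 120.7090

120.71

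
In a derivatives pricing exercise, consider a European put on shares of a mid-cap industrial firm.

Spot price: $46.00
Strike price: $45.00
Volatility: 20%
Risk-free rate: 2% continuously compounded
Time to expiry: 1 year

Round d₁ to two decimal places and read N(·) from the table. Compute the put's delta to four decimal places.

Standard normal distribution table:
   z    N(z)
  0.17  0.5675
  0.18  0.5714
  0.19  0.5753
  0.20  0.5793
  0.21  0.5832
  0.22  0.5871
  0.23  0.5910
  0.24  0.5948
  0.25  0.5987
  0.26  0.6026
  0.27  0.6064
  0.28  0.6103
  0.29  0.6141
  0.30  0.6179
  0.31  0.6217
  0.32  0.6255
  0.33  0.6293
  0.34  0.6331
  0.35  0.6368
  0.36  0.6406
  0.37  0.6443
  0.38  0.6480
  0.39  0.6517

T = 1;  σ√T = 0.2000
d₁ = [ln(46/45) + (0.02 + 0.2²/2)·1] / 0.2000 = [0.0220 + 0.0400] / 0.2000 = 0.3099 ⇒ 0.31
N(d₁) = N(0.31) = 0.6217
Δ_put = N(d₁) − 1 = 0.6217 − 1 = -0.3783

-0.3783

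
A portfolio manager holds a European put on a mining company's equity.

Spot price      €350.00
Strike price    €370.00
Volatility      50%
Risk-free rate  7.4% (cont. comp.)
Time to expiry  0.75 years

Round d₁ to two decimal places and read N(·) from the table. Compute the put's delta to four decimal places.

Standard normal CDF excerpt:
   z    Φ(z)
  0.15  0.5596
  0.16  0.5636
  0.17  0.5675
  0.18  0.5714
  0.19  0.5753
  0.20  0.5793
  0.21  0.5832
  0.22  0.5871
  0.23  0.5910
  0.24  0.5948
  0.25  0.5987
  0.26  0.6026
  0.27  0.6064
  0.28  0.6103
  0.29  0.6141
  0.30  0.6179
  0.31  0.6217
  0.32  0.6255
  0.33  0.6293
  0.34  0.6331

σ√T = 0.5 × 0.8660 = 0.4330
d₁ = [ln(350/370) + (0.074 + 0.5²/2)·0.75] / 0.4330 = [-0.0556 + 0.1492] / 0.4330 = 0.2163 ⇒ 0.22
N(d₁) = N(0.22) = 0.5871
Δ_put = N(d₁) − 1 = 0.5871 − 1 = -0.4129

-0.4129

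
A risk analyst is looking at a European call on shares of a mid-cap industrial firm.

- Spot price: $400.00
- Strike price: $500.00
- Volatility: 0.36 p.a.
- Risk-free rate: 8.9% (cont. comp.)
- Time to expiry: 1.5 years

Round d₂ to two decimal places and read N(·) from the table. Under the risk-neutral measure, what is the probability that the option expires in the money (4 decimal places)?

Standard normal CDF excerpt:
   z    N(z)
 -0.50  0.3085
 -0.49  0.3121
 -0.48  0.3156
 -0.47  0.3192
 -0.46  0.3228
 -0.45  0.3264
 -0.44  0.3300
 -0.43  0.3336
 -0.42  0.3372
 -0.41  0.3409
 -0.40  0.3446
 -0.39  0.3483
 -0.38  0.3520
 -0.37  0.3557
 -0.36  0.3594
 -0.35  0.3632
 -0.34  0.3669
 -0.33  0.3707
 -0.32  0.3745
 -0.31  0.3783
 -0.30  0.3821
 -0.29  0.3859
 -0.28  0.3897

σ√T = 0.36 × 1.2247 = 0.4409
d₁ = [ln(400/500) + (0.089 + 0.36²/2)·1.5] / 0.4409 = [-0.2231 + 0.2307] / 0.4409 = 0.0171 which rounds to 0.02
d₂ = d₁ − σ√T = 0.0171 − 0.4409 = -0.4238 which rounds to -0.42
Pr(exercise) under Q = N(d₂) = 0.3372

0.3372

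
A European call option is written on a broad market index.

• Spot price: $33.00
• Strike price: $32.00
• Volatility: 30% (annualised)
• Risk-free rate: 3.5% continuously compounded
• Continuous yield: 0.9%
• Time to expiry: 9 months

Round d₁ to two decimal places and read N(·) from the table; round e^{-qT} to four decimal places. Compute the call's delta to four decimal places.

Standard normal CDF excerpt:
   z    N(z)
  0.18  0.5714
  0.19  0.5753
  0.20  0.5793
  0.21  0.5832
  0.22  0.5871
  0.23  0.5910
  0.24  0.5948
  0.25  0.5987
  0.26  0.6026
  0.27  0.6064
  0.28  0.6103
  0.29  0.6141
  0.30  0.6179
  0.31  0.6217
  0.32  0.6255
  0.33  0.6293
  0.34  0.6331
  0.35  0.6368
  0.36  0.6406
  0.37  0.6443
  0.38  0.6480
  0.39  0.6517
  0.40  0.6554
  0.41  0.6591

0.6213

σ√T = 0.3·√0.75 = 0.2598
ln(S/K) + (r − q + σ²/2)T = ln(33/32) + (0.035 − 0.009 + 0.3²/2)·0.75 = 0.0308 + 0.0533 = 0.0840
d₁ = 0.0840 / 0.2598 = 0.3234 → 0.32
N(d₁) = N(0.32) = 0.6255
Δ_call = e^(−qT)·N(d₁) = 0.9933·0.6255 = 0.6213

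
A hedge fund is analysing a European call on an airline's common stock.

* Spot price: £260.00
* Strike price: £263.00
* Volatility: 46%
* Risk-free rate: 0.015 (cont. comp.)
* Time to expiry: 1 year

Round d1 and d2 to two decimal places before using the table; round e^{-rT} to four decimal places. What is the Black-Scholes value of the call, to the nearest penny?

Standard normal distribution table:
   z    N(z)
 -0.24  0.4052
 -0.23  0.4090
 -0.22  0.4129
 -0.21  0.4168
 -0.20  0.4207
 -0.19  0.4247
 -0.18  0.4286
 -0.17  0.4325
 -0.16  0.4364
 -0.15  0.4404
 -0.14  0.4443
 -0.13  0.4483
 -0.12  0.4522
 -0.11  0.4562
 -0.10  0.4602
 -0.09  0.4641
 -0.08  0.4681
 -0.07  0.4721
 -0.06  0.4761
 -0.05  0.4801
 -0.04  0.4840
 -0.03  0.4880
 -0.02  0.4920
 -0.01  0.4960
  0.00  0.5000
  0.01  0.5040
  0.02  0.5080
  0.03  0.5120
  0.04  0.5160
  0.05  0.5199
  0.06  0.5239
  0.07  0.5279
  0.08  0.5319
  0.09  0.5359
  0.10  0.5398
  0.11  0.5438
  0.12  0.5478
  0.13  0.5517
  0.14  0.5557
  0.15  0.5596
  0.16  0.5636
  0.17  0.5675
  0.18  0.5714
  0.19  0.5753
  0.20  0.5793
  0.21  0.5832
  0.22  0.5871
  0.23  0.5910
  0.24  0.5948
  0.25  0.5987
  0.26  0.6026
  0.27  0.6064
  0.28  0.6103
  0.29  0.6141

£47.67

σ√T = 0.46·√1 = 0.4600
d₁ = [ln(260/263) + (0.015 + ½·0.46²)·1] / (σ√T) = (-0.0115 + 0.1208) / 0.4600 = 0.2377 ≈ 0.24
d₂ = 0.2377 − 0.4600 = -0.2223 ≈ -0.22
exp(−rT) = exp(−0.015·1) = 0.9851
N(d₁) = N(0.24) = 0.5948;  N(d₂) = N(-0.22) = 0.4129
C = 260·0.5948 − 263·0.9851·0.4129 = 154.6480 − 106.9747 = 47.6733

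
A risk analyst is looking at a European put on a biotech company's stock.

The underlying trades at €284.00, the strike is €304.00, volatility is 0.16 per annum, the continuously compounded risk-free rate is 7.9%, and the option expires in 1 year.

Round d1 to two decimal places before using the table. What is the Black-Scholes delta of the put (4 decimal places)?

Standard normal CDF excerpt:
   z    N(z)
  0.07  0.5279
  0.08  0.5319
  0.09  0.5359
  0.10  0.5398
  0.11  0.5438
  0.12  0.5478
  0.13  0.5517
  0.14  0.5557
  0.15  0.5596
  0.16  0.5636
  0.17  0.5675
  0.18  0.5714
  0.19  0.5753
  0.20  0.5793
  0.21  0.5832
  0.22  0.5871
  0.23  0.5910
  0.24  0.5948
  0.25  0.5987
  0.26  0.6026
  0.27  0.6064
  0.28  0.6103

σ√T = 0.16 × 1.0000 = 0.1600
ln(S/K) + (r + σ²/2)T = ln(284/304) + (0.079 + 0.16²/2)·1 = -0.0681 + 0.0918 = 0.0237
d₁ = 0.0237 / 0.1600 = 0.1484 ⇒ 0.15
N(d₁) = N(0.15) = 0.5596
Δ_put = N(d₁) − 1 = 0.5596 − 1 = -0.4404

-0.4404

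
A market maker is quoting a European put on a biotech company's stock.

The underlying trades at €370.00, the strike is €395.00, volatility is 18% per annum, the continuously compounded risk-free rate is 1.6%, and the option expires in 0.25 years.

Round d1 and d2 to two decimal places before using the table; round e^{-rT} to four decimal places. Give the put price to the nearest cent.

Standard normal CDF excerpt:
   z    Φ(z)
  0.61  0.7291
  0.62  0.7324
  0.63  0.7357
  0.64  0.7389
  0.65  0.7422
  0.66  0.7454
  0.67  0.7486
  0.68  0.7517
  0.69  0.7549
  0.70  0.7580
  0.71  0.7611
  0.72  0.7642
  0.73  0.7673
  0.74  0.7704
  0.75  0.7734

€28.48

T = 0.25;  σ√T = 0.0900
d₁ = [ln(370/395) + (0.016 + 0.18²/2)·0.25] / 0.0900 = [-0.0654 + 0.0080] / 0.0900 = -0.6370 ≈ -0.64
d₂ = d₁ − σ√T = -0.6370 − 0.0900 = -0.7270 ≈ -0.73
exp(−rT) = exp(−0.016·0.25) = 0.9960
N(−d₂) = N(0.73) = 0.7673;  N(−d₁) = N(0.64) = 0.7389
P = 395·0.9960·0.7673 − 370·0.7389 = 301.8712 − 273.3930 = 28.4782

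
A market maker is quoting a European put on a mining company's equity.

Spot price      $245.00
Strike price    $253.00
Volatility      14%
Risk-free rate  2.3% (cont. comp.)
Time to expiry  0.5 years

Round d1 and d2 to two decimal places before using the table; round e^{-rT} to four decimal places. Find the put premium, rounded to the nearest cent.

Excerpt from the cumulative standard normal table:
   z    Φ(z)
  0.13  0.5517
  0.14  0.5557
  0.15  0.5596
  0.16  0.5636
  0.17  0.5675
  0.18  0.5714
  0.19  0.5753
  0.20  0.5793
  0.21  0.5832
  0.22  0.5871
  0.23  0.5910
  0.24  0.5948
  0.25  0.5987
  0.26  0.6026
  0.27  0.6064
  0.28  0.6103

$12.64

T = 0.5;  σ√T = 0.0990
d₁ = [ln(245/253) + (0.023 + 0.14²/2)·0.5] / 0.0990 = [-0.0321 + 0.0164] / 0.0990 = -0.1589 ≈ -0.16
d₂ = d₁ − σ√T = -0.1589 − 0.0990 = -0.2579 ≈ -0.26
exp(−rT) = exp(−0.023·0.5) = 0.9886
N(−d₂) = N(0.26) = 0.6026;  N(−d₁) = N(0.16) = 0.5636
P = 253·0.9886·0.6026 − 245·0.5636 = 150.7198 − 138.0820 = 12.6378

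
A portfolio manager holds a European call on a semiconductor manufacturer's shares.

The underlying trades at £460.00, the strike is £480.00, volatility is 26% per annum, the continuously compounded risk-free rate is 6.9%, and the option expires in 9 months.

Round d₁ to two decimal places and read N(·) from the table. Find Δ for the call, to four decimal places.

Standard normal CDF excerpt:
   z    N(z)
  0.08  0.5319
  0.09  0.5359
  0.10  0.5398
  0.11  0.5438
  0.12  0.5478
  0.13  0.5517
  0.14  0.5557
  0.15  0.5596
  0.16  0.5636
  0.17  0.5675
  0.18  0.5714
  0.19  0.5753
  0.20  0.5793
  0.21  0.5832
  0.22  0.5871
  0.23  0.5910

0.5596

T = 0.75;  σ√T = 0.2252
d₁ = [ln(460/480) + (0.069 + ½·0.26²)·0.75] / (σ√T) = (-0.0426 + 0.0771) / 0.2252 = 0.1534 ⇒ 0.15
N(d₁) = N(0.15) = 0.5596
Δ_call = N(d₁) = 0.5596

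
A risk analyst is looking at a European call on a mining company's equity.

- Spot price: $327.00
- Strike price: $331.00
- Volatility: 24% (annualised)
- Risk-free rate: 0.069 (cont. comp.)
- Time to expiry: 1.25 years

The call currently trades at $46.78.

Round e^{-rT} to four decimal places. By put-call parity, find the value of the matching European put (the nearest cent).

$23.44

exp(−rT) = exp(−0.069·1.25) = 0.9174
Put-call parity: C − P = S − K·e^(−rT) = 327 − 331·0.9174 = 327 − 303.6594 = 23.3406
P = C − (C − P) = 46.78 − (23.3406) = 23.4394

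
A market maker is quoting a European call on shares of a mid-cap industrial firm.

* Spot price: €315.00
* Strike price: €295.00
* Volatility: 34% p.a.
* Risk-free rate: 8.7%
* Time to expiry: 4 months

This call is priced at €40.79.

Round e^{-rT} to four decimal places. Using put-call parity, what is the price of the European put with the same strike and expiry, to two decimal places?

€12.35

e^(−rT) = e^(−0.087·0.3333) = 0.9714
Put-call parity: C − P = S − K·e^(−rT) = 315 − 295·0.9714 = 315 − 286.5630 = 28.4370
P = C − (C − P) = 40.79 − (28.4370) = 12.3530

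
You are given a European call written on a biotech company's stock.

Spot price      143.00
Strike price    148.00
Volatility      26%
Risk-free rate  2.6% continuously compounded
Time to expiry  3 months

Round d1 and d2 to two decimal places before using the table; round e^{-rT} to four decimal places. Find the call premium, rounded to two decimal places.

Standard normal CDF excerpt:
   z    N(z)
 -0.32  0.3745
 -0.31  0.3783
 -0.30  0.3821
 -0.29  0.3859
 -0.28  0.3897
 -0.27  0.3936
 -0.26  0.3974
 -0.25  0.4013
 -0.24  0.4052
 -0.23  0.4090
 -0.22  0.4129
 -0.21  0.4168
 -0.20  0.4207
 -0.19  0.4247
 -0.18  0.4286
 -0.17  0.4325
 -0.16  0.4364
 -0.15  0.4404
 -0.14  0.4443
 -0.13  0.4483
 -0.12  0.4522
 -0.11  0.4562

σ√T = 0.26·√0.25 = 0.1300
ln(S/K) + (r + σ²/2)T = ln(143/148) + (0.026 + 0.26²/2)·0.25 = -0.0344 + 0.0150 = -0.0194
d₁ = -0.0194 / 0.1300 = -0.1494 which rounds to -0.15
d₂ = d₁ − σ√T = -0.1494 − 0.1300 = -0.2794 which rounds to -0.28
exp(−rT) = exp(−0.026·0.25) = 0.9935
C = 143·N(-0.15) − 148·0.9935·N(-0.28) = 143·0.4404 − 148·0.9935·0.3897 = 62.9772 − 57.3007 = 5.6765

5.68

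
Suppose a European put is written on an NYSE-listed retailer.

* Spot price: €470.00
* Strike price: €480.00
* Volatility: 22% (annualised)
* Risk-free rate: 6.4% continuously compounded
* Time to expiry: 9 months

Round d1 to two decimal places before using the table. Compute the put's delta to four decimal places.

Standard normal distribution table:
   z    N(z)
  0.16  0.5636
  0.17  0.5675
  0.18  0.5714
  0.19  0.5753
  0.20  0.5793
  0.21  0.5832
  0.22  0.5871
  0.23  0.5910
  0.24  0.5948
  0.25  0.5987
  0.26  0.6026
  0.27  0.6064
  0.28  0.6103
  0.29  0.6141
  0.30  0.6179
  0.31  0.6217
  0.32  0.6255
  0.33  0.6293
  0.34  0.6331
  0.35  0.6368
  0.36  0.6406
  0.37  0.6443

T = 0.75;  σ√T = 0.1905
d₁ = [ln(470/480) + (0.064 + ½·0.22²)·0.75] / (σ√T) = (-0.0211 + 0.0662) / 0.1905 = 0.2367 which rounds to 0.24
N(d₁) = N(0.24) = 0.5948
Δ_put = N(d₁) − 1 = 0.5948 − 1 = -0.4052

-0.4052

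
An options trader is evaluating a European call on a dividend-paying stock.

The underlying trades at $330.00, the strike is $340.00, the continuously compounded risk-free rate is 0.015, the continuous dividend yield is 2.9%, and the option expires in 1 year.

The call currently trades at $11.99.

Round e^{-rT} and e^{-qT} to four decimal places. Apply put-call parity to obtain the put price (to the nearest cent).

$26.36

exp(−qT) = exp(−0.029·1) = 0.9714;  exp(−rT) = exp(−0.015·1) = 0.9851
Put-call parity: C − P = S·e^(−qT) − K·e^(−rT) = 330·0.9714 − 340·0.9851 = 320.5620 − 334.9340 = -14.3720
P = C − (C − P) = 11.99 − (-14.3720) = 26.3620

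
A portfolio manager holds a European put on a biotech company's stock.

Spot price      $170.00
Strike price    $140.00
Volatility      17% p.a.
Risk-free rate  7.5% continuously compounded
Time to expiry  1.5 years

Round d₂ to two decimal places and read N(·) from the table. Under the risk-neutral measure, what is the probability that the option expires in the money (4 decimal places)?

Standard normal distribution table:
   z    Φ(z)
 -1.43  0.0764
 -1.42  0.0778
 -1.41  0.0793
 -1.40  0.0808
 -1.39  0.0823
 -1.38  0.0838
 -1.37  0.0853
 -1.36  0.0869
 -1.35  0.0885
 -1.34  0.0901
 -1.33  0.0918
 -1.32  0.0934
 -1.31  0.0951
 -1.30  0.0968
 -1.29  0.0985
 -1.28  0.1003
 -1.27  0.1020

0.0853

T = 1.5;  σ√T = 0.2082
d₁ = [ln(170/140) + (0.075 + 0.17²/2)·1.5] / 0.2082 = [0.1942 + 0.1342] / 0.2082 = 1.5769 which rounds to 1.58
d₂ = d₁ − σ√T = 1.5769 − 0.2082 = 1.3687 which rounds to 1.37
Risk-neutral Pr[S_T < K] = N(−d₂) = N(-1.37) = 0.0853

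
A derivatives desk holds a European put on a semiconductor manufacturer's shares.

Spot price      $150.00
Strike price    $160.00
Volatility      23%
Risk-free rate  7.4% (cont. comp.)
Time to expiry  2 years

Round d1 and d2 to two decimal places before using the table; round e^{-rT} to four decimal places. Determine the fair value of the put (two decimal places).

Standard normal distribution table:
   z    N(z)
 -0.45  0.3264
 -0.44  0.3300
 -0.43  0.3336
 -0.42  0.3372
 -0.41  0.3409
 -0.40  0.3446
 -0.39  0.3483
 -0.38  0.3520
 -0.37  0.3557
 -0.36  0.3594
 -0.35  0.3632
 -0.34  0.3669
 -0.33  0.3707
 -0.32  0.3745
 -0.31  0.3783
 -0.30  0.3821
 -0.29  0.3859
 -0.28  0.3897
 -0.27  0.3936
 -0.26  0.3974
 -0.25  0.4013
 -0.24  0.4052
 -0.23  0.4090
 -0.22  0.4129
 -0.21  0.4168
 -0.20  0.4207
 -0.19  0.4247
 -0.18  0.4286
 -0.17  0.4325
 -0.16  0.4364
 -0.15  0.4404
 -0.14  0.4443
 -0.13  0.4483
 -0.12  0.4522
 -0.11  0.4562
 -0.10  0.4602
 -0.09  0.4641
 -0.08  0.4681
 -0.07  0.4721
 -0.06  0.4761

σ√T = 0.23 × 1.4142 = 0.3253
d₁ = [ln(150/160) + (0.074 + 0.23²/2)·2] / 0.3253 = [-0.0645 + 0.2009] / 0.3253 = 0.4192 which rounds to 0.42
d₂ = d₁ − σ√T = 0.4192 − 0.3253 = 0.0940 which rounds to 0.09
exp(−rT) = exp(−0.074·2) = 0.8624
N(−d₂) = N(-0.09) = 0.4641;  N(−d₁) = N(-0.42) = 0.3372
P = 160·0.8624·0.4641 − 150·0.3372 = 64.0384 − 50.5800 = 13.4584

$13.46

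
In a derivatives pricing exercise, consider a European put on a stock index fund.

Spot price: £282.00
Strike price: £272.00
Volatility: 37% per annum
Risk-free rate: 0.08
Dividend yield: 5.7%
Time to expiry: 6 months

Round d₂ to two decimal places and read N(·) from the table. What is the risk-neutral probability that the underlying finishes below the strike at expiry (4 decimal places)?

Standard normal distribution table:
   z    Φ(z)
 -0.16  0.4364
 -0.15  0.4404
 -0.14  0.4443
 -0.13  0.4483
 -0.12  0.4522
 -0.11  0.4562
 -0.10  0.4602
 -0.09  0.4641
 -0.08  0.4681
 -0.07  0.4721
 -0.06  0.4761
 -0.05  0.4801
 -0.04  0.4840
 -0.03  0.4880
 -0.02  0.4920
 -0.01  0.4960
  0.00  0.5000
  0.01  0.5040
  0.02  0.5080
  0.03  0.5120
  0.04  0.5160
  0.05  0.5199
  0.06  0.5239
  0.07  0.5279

σ√T = 0.37 × 0.7071 = 0.2616
d₁ = [ln(282/272) + (0.08 − 0.057 + ½·0.37²)·0.5] / (σ√T) = (0.0361 + 0.0457) / 0.2616 = 0.3128 ≈ 0.31
d₂ = 0.3128 − 0.2616 = 0.0511 ≈ 0.05
Risk-neutral Pr[S_T < K] = N(−d₂) = N(-0.05) = 0.4801

0.4801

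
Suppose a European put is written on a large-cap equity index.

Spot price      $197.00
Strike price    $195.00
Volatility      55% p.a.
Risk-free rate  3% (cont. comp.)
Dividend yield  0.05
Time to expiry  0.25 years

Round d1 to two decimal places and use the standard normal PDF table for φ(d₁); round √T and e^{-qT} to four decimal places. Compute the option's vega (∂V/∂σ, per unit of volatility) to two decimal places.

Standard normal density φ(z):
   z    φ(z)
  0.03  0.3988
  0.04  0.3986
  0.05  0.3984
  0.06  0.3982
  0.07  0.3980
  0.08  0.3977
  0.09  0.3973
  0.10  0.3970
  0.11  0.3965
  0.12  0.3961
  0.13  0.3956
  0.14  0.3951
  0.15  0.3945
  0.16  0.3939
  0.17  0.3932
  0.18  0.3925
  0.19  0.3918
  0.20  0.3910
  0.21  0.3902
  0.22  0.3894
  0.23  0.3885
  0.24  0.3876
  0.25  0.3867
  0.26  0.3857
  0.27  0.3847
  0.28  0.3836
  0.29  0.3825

38.32

σ√T = 0.55 × 0.5000 = 0.2750
d₁ = [ln(197/195) + (0.03 − 0.05 + 0.55²/2)·0.25] / 0.2750 = [0.0102 + 0.0328] / 0.2750 = 0.1564 ⇒ 0.16
√T = √0.25 = 0.5000
φ(d₁) = φ(0.16) = 0.3939
exp(−qT) = exp(−0.05·0.25) = 0.9876
vega = S·exp(−qT)·φ(d₁)·√T = 197·0.9876·0.3939·0.5000 = 38.3180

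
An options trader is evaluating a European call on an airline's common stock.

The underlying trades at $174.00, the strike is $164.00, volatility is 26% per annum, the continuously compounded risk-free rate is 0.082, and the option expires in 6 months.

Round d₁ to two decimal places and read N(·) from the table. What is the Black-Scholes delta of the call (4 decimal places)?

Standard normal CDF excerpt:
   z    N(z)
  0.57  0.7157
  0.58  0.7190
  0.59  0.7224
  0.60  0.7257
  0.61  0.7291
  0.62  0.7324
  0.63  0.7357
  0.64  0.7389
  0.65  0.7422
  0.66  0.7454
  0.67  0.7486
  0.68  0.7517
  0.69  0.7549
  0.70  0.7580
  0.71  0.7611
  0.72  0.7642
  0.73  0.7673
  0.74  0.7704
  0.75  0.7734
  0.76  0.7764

0.7389

σ√T = 0.26 × 0.7071 = 0.1838
d₁ = [ln(174/164) + (0.082 + ½·0.26²)·0.5] / (σ√T) = (0.0592 + 0.0579) / 0.1838 = 0.6369 ⇒ 0.64
N(d₁) = N(0.64) = 0.7389
Δ_call = N(d₁) = 0.7389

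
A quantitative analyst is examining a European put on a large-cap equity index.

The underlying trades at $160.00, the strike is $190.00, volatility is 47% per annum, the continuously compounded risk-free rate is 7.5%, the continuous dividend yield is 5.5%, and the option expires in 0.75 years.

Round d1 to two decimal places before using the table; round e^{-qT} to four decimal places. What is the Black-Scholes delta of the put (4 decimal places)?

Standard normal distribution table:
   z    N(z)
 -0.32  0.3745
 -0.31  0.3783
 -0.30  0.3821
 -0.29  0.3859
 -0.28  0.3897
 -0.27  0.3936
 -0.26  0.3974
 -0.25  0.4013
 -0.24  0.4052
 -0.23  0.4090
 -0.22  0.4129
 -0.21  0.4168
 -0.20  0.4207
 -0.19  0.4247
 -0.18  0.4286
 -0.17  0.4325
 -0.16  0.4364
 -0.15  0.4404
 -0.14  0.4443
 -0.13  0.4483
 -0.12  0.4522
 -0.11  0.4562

-0.5483

σ√T = 0.47·√0.75 = 0.4070
d₁ = [ln(160/190) + (0.075 − 0.055 + 0.47²/2)·0.75] / 0.4070 = [-0.1719 + 0.0978] / 0.4070 = -0.1818 which rounds to -0.18
N(d₁) = N(-0.18) = 0.4286
Δ_put = exp(−qT)·(N(d₁) − 1) = 0.9596·(0.4286 − 1) = -0.5483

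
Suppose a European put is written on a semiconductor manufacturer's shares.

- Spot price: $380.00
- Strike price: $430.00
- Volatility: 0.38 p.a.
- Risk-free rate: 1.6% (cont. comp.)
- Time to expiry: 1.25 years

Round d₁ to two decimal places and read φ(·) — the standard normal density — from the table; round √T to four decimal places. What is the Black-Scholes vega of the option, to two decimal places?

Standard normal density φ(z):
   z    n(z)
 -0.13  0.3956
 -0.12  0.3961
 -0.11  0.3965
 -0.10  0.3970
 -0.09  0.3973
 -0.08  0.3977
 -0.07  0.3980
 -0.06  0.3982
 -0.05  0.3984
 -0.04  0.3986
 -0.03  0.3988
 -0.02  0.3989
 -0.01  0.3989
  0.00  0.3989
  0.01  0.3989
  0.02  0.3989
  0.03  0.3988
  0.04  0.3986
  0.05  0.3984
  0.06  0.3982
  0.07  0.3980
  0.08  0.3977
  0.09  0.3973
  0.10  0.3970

σ√T = 0.38 × 1.1180 = 0.4249
d₁ = [ln(380/430) + (0.016 + 0.38²/2)·1.25] / 0.4249 = [-0.1236 + 0.1103] / 0.4249 = -0.0315 which rounds to -0.03
√T = √1.25 = 1.1180
φ(d₁) = φ(-0.03) = 0.3988
vega = S·φ(d₁)·√T = 380·0.3988·1.1180 = 169.4262

169.43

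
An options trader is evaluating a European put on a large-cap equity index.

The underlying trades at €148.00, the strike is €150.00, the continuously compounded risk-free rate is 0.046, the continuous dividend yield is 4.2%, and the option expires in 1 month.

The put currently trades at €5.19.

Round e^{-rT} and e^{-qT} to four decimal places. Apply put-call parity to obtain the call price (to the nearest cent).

exp(−qT) = exp(−0.042·0.08333) = 0.9965;  exp(−rT) = exp(−0.046·0.08333) = 0.9962
Put-call parity: C − P = S·e^(−qT) − K·e^(−rT) = 148·0.9965 − 150·0.9962 = 147.4820 − 149.4300 = -1.9480
C = P + (C − P) = 5.19 + (-1.9480) = 3.2420

€3.24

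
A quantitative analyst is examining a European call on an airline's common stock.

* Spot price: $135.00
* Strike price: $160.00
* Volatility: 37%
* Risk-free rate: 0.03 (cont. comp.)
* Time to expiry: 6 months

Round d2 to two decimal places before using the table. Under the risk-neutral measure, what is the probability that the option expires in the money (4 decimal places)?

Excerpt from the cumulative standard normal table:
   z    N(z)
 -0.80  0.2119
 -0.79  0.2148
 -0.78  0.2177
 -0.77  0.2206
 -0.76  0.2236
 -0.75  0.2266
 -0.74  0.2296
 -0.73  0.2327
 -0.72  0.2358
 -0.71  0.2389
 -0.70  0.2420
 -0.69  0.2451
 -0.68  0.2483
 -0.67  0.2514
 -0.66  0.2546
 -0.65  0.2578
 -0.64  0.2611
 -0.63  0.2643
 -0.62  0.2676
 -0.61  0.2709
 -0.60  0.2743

T = 0.5;  σ√T = 0.2616
ln(S/K) + (r + σ²/2)T = ln(135/160) + (0.03 + 0.37²/2)·0.5 = -0.1699 + 0.0492 = -0.1207
d₁ = -0.1207 / 0.2616 = -0.4612 → -0.46
d₂ = d₁ − σ√T = -0.4612 − 0.2616 = -0.7229 → -0.72
Risk-neutral Pr[S_T > K] = N(d₂) = N(-0.72) = 0.2358

0.2358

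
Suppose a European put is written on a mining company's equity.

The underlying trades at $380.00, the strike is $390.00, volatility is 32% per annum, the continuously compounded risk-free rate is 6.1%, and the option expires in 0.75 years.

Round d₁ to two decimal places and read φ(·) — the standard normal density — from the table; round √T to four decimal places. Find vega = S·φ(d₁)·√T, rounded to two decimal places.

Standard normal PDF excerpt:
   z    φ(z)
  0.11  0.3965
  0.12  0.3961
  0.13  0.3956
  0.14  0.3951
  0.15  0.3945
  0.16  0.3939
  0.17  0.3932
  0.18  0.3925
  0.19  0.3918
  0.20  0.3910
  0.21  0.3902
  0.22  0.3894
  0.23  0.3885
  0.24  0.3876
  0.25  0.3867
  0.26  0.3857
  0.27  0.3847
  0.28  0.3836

σ√T = 0.32 × 0.8660 = 0.2771
d₁ = [ln(380/390) + (0.061 + 0.32²/2)·0.75] / 0.2771 = [-0.0260 + 0.0842] / 0.2771 = 0.2099 ⇒ 0.21
√T = √0.75 = 0.8660
φ(d₁) = φ(0.21) = 0.3902
vega = S·φ(d₁)·√T = 380·0.3902·0.8660 = 128.4070

128.41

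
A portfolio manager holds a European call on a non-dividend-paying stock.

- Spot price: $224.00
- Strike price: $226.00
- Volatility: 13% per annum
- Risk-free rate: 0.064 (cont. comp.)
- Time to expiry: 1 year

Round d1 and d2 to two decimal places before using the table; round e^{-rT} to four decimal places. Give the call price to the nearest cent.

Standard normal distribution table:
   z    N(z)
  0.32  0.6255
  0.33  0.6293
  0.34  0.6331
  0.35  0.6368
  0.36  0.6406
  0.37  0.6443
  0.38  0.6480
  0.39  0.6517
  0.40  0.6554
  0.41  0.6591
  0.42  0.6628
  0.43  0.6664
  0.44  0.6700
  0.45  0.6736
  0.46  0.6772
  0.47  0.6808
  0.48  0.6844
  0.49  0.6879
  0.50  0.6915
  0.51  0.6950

T = 1;  σ√T = 0.1300
ln(S/K) + (r + σ²/2)T = ln(224/226) + (0.064 + 0.13²/2)·1 = -0.0089 + 0.0725 = 0.0636
d₁ = 0.0636 / 0.1300 = 0.4889 ≈ 0.49
d₂ = d₁ − σ√T = 0.4889 − 0.1300 = 0.3589 ≈ 0.36
exp(−rT) = exp(−0.064·1) = 0.9380
N(d₁) = N(0.49) = 0.6879;  N(d₂) = N(0.36) = 0.6406
C = 224·0.6879 − 226·0.9380·0.6406 = 154.0896 − 135.7995 = 18.2901

$18.29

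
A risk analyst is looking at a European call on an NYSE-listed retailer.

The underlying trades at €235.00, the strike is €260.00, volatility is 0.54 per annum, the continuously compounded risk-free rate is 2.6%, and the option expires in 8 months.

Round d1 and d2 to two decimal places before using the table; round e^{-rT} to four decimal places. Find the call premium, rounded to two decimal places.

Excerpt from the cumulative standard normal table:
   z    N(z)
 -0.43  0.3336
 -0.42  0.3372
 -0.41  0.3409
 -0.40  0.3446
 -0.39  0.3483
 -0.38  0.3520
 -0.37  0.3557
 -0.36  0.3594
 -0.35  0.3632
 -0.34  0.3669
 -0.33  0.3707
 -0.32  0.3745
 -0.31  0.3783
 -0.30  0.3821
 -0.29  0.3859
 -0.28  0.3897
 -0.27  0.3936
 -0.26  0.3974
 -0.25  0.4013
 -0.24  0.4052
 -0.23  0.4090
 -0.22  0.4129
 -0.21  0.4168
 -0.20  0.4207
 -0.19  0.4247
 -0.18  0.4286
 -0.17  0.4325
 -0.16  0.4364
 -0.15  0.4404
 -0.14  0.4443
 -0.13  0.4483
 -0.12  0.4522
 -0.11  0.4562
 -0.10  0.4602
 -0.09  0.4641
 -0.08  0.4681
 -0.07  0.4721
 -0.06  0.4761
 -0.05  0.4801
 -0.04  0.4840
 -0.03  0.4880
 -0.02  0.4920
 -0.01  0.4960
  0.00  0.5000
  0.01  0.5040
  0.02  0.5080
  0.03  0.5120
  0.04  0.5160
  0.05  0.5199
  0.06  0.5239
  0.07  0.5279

€33.21

T = 0.6667;  σ√T = 0.4409
d₁ = [ln(235/260) + (0.026 + ½·0.54²)·0.6667] / (σ√T) = (-0.1011 + 0.1145) / 0.4409 = 0.0305 ≈ 0.03
d₂ = 0.0305 − 0.4409 = -0.4104 ≈ -0.41
e^(−rT) = e^(−0.026·0.6667) = 0.9828
N(d₁) = N(0.03) = 0.5120;  N(d₂) = N(-0.41) = 0.3409
C = 235·0.5120 − 260·0.9828·0.3409 = 120.3200 − 87.1095 = 33.2105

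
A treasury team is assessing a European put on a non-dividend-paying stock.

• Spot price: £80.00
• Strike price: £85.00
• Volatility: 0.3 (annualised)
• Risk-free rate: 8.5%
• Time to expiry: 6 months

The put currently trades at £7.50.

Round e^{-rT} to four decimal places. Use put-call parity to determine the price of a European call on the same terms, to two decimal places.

£6.04

exp(−rT) = exp(−0.085·0.5) = 0.9584
Put-call parity: C − P = S − K·e^(−rT) = 80 − 85·0.9584 = 80 − 81.4640 = -1.4640
C = P + (C − P) = 7.50 + (-1.4640) = 6.0360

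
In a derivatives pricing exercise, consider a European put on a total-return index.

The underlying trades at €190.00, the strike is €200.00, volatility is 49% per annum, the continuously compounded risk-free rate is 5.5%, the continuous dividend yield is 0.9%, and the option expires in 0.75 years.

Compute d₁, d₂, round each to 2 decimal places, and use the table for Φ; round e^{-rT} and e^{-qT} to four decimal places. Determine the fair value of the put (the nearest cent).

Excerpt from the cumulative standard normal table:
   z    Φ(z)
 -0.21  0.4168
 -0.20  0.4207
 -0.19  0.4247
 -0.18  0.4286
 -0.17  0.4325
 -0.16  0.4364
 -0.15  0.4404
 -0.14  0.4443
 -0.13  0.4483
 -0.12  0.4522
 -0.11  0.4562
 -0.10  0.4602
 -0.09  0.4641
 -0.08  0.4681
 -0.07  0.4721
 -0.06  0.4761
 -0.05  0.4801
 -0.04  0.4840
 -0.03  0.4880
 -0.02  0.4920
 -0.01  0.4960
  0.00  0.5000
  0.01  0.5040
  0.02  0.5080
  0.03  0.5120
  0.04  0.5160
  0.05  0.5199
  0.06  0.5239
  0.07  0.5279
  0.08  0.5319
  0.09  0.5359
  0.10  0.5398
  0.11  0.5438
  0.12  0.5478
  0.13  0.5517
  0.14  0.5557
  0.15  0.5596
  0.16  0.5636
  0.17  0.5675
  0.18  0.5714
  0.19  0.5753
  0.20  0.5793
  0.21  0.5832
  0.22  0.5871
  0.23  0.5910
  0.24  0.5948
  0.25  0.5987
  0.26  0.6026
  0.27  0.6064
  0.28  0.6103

€33.28

σ√T = 0.49·√0.75 = 0.4244
ln(S/K) + (r − q + σ²/2)T = ln(190/200) + (0.055 − 0.009 + 0.49²/2)·0.75 = -0.0513 + 0.1245 = 0.0732
d₁ = 0.0732 / 0.4244 = 0.1726 ⇒ 0.17
d₂ = d₁ − σ√T = 0.1726 − 0.4244 = -0.2518 ⇒ -0.25
e^(−qT) = e^(−0.009·0.75) = 0.9933;  e^(−rT) = e^(−0.055·0.75) = 0.9596
N(−d₂) = N(0.25) = 0.5987;  N(−d₁) = N(-0.17) = 0.4325
P = 200·0.9596·0.5987 − 190·0.9933·0.4325 = 114.9025 − 81.6244 = 33.2781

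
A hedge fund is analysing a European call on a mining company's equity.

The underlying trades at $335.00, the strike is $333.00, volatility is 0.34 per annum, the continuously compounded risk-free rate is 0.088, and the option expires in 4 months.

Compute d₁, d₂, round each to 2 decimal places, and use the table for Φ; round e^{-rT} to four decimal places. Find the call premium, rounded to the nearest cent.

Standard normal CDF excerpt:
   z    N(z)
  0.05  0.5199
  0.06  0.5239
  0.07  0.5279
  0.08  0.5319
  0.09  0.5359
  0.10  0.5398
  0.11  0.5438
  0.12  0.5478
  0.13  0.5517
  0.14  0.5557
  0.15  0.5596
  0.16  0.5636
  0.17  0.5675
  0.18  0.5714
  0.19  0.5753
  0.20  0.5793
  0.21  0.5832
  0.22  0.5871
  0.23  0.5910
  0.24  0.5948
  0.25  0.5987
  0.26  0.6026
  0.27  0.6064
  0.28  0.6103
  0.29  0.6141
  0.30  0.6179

σ√T = 0.34 × 0.5774 = 0.1963
ln(S/K) + (r + σ²/2)T = ln(335/333) + (0.088 + 0.34²/2)·0.3333 = 0.0060 + 0.0486 = 0.0546
d₁ = 0.0546 / 0.1963 = 0.2781 → 0.28
d₂ = d₁ − σ√T = 0.2781 − 0.1963 = 0.0818 → 0.08
exp(−rT) = exp(−0.088·0.3333) = 0.9711
N(d₁) = N(0.28) = 0.6103;  N(d₂) = N(0.08) = 0.5319
C = 335·0.6103 − 333·0.9711·0.5319 = 204.4505 − 172.0039 = 32.4466

$32.45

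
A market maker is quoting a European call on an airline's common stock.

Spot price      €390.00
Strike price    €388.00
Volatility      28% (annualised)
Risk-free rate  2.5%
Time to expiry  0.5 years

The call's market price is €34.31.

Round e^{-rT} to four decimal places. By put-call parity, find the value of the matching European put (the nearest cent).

exp(−rT) = exp(−0.025·0.5) = 0.9876
Put-call parity: C − P = S − K·e^(−rT) = 390 − 388·0.9876 = 390 − 383.1888 = 6.8112
P = C − (C − P) = 34.31 − (6.8112) = 27.4988

€27.50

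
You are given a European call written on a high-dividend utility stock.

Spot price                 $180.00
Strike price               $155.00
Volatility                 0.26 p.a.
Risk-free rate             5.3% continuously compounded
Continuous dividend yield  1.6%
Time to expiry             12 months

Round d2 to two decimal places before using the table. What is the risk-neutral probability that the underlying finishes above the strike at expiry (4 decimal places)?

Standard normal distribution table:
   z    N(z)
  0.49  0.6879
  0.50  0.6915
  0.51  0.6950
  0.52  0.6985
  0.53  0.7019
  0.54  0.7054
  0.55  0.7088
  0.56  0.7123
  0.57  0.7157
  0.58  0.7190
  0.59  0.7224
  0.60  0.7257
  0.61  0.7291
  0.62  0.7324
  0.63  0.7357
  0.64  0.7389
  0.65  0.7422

σ√T = 0.26·√1 = 0.2600
d₁ = [ln(180/155) + (0.053 − 0.016 + 0.26²/2)·1] / 0.2600 = [0.1495 + 0.0708] / 0.2600 = 0.8474 ⇒ 0.85
d₂ = d₁ − σ√T = 0.8474 − 0.2600 = 0.5874 ⇒ 0.59
Pr(exercise) under Q = N(d₂) = 0.7224

0.7224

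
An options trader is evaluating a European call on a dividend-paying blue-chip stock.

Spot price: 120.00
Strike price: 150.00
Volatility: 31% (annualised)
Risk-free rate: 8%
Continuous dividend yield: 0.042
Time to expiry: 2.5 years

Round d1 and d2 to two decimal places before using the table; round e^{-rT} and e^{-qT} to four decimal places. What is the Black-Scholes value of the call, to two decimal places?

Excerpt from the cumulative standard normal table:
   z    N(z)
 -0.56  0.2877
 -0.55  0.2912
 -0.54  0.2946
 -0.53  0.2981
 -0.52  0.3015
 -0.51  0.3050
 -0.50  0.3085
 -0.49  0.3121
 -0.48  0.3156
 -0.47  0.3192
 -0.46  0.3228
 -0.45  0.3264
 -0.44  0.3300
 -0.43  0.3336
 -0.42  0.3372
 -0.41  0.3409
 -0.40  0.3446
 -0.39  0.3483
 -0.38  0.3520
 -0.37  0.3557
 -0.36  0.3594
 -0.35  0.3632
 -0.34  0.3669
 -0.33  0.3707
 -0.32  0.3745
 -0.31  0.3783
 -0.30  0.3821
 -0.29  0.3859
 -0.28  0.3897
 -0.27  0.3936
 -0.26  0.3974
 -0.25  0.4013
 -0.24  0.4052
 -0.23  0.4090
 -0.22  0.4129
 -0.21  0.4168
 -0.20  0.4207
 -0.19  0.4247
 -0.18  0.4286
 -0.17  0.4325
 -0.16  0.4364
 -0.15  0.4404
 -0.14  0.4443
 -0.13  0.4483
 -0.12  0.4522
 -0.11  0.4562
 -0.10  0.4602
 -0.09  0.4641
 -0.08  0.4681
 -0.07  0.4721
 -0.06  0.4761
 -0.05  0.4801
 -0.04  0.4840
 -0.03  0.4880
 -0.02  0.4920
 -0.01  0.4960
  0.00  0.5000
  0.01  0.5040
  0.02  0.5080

15.70

σ√T = 0.31 × 1.5811 = 0.4902
d₁ = [ln(120/150) + (0.08 − 0.042 + 0.31²/2)·2.5] / 0.4902 = [-0.2231 + 0.2151] / 0.4902 = -0.0164 → -0.02
d₂ = d₁ − σ√T = -0.0164 − 0.4902 = -0.5065 → -0.51
exp(−qT) = exp(−0.042·2.5) = 0.9003;  exp(−rT) = exp(−0.08·2.5) = 0.8187
N(d₁) = N(-0.02) = 0.4920;  N(d₂) = N(-0.51) = 0.3050
C = 120·0.9003·0.4920 − 150·0.8187·0.3050 = 53.1537 − 37.4555 = 15.6982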